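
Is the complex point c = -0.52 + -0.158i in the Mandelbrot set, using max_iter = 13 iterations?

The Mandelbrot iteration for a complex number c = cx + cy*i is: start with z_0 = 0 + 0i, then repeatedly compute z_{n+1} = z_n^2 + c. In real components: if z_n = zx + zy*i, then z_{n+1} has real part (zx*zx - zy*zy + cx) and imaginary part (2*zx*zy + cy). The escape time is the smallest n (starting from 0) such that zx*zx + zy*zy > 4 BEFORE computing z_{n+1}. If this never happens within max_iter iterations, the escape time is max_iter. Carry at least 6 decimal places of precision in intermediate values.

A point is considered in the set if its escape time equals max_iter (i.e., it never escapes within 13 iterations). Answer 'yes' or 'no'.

z_0 = 0 + 0i, c = -0.5200 + -0.1580i
Iter 1: z = -0.5200 + -0.1580i, |z|^2 = 0.2954
Iter 2: z = -0.2746 + 0.0063i, |z|^2 = 0.0754
Iter 3: z = -0.4447 + -0.1615i, |z|^2 = 0.2238
Iter 4: z = -0.3484 + -0.0144i, |z|^2 = 0.1216
Iter 5: z = -0.3989 + -0.1480i, |z|^2 = 0.1810
Iter 6: z = -0.3828 + -0.0400i, |z|^2 = 0.1481
Iter 7: z = -0.3751 + -0.1274i, |z|^2 = 0.1569
Iter 8: z = -0.3956 + -0.0624i, |z|^2 = 0.1604
Iter 9: z = -0.3674 + -0.1086i, |z|^2 = 0.1468
Iter 10: z = -0.3968 + -0.0782i, |z|^2 = 0.1636
Iter 11: z = -0.3687 + -0.0959i, |z|^2 = 0.1451
Iter 12: z = -0.3933 + -0.0873i, |z|^2 = 0.1623
Did not escape in 13 iterations → in set

Answer: yes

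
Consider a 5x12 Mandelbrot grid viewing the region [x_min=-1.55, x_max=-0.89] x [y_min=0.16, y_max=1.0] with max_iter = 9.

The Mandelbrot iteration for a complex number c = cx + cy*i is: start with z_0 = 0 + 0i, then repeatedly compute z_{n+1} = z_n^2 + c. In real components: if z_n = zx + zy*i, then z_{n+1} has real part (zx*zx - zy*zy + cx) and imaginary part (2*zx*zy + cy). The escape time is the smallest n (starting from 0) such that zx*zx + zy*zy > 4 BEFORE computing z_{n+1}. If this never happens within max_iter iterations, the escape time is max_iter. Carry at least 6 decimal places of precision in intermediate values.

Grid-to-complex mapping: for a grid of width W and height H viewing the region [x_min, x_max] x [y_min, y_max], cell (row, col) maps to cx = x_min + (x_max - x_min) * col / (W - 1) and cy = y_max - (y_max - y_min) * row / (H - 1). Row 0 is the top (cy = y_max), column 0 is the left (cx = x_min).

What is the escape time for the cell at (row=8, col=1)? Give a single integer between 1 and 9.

Answer: 5

Derivation:
z_0 = 0 + 0i, c = -1.3850 + 0.3891i
Iter 1: z = -1.3850 + 0.3891i, |z|^2 = 2.0696
Iter 2: z = 0.3818 + -0.6887i, |z|^2 = 0.6201
Iter 3: z = -1.7135 + -0.1368i, |z|^2 = 2.9548
Iter 4: z = 1.5324 + 0.8580i, |z|^2 = 3.0843
Iter 5: z = 0.2269 + 3.0187i, |z|^2 = 9.1642
Escaped at iteration 5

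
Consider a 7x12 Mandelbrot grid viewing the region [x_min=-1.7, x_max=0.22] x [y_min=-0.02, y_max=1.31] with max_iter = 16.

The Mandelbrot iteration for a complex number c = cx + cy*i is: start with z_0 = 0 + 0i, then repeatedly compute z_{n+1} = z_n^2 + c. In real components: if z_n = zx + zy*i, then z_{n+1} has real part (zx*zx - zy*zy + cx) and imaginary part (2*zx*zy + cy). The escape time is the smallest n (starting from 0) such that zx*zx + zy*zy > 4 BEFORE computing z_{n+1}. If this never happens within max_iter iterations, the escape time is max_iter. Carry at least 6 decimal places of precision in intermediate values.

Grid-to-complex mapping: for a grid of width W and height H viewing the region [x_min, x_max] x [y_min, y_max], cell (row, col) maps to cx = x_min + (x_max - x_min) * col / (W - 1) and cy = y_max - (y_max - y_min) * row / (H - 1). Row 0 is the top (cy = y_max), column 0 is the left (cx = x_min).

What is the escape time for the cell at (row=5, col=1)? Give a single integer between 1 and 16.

Answer: 3

Derivation:
z_0 = 0 + 0i, c = -1.3800 + 0.7055i
Iter 1: z = -1.3800 + 0.7055i, |z|^2 = 2.4021
Iter 2: z = 0.0267 + -1.2416i, |z|^2 = 1.5423
Iter 3: z = -2.9209 + 0.6391i, |z|^2 = 8.9398
Escaped at iteration 3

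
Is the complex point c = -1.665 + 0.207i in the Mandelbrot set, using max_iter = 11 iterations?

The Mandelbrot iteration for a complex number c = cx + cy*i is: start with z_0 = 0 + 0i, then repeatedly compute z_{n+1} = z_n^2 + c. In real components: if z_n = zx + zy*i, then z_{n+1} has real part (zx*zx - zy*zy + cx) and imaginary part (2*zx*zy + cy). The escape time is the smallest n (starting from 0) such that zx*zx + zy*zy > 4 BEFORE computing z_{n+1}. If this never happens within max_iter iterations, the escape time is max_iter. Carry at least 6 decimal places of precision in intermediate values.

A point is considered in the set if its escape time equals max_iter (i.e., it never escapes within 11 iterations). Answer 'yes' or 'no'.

z_0 = 0 + 0i, c = -1.6650 + 0.2070i
Iter 1: z = -1.6650 + 0.2070i, |z|^2 = 2.8151
Iter 2: z = 1.0644 + -0.4823i, |z|^2 = 1.3655
Iter 3: z = -0.7647 + -0.8197i, |z|^2 = 1.2567
Iter 4: z = -1.7521 + 1.4607i, |z|^2 = 5.2037
Escaped at iteration 4

Answer: no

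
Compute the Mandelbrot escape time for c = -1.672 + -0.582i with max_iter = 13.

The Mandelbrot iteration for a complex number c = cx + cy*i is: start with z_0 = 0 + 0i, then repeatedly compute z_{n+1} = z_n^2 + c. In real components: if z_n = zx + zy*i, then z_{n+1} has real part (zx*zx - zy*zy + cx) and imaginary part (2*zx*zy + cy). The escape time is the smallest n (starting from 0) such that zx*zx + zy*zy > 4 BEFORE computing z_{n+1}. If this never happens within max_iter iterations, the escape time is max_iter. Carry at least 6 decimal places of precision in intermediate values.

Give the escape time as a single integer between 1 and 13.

z_0 = 0 + 0i, c = -1.6720 + -0.5820i
Iter 1: z = -1.6720 + -0.5820i, |z|^2 = 3.1343
Iter 2: z = 0.7849 + 1.3642i, |z|^2 = 2.4771
Iter 3: z = -2.9171 + 1.5594i, |z|^2 = 10.9410
Escaped at iteration 3

Answer: 3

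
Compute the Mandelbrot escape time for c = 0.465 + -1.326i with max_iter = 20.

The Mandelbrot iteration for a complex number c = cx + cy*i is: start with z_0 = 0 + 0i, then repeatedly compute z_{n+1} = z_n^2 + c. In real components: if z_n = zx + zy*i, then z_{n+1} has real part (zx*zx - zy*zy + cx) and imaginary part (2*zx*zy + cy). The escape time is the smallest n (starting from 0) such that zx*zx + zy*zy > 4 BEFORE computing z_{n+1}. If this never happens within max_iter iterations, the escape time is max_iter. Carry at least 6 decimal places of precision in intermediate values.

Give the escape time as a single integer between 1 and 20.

Answer: 2

Derivation:
z_0 = 0 + 0i, c = 0.4650 + -1.3260i
Iter 1: z = 0.4650 + -1.3260i, |z|^2 = 1.9745
Iter 2: z = -1.0771 + -2.5592i, |z|^2 = 7.7094
Escaped at iteration 2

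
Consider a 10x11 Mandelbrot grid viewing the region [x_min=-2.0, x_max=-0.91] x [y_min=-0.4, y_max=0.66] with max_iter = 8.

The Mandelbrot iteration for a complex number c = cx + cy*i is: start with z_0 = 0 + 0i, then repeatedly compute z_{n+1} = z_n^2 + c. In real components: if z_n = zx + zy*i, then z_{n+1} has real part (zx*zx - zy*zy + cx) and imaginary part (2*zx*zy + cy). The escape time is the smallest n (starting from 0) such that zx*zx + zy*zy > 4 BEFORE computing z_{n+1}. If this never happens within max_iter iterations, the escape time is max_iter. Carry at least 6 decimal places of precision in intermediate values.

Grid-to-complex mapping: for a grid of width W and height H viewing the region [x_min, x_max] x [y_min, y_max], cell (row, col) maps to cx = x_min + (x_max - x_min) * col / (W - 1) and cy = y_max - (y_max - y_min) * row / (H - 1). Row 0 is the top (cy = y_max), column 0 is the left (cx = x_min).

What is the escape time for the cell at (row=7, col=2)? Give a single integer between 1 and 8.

z_0 = 0 + 0i, c = -1.7578 + -0.0820i
Iter 1: z = -1.7578 + -0.0820i, |z|^2 = 3.0965
Iter 2: z = 1.3253 + 0.2063i, |z|^2 = 1.7989
Iter 3: z = -0.0440 + 0.4647i, |z|^2 = 0.2179
Iter 4: z = -1.9718 + -0.1229i, |z|^2 = 3.9032
Iter 5: z = 2.1153 + 0.4025i, |z|^2 = 4.6363
Escaped at iteration 5

Answer: 5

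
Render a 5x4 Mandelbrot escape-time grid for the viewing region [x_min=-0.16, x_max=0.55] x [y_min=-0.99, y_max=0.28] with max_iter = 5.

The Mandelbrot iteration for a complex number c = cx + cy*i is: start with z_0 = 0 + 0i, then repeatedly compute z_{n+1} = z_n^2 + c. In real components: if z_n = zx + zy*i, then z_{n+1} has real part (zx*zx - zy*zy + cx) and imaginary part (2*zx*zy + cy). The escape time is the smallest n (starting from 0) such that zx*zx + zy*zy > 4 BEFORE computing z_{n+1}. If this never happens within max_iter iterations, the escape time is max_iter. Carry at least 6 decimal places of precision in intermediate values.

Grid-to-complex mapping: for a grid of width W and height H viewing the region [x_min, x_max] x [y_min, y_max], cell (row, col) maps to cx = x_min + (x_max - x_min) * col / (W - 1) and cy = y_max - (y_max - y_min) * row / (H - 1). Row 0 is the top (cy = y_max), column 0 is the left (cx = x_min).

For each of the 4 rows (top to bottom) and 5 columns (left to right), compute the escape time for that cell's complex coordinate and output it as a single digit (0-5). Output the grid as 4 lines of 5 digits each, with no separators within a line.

Answer: 55554
55554
55554
55432

Derivation:
(row=0, col=0): c = -0.1600 + 0.2800i → escape time 5
(row=0, col=1): c = 0.0175 + 0.2800i → escape time 5
(row=0, col=2): c = 0.1950 + 0.2800i → escape time 5
(row=0, col=3): c = 0.3725 + 0.2800i → escape time 5
(row=0, col=4): c = 0.5500 + 0.2800i → escape time 4
(row=1, col=0): c = -0.1600 + -0.1433i → escape time 5
(row=1, col=1): c = 0.0175 + -0.1433i → escape time 5
(row=1, col=2): c = 0.1950 + -0.1433i → escape time 5
(row=1, col=3): c = 0.3725 + -0.1433i → escape time 5
(row=1, col=4): c = 0.5500 + -0.1433i → escape time 4
(row=2, col=0): c = -0.1600 + -0.5667i → escape time 5
(row=2, col=1): c = 0.0175 + -0.5667i → escape time 5
(row=2, col=2): c = 0.1950 + -0.5667i → escape time 5
(row=2, col=3): c = 0.3725 + -0.5667i → escape time 5
(row=2, col=4): c = 0.5500 + -0.5667i → escape time 4
(row=3, col=0): c = -0.1600 + -0.9900i → escape time 5
(row=3, col=1): c = 0.0175 + -0.9900i → escape time 5
(row=3, col=2): c = 0.1950 + -0.9900i → escape time 4
(row=3, col=3): c = 0.3725 + -0.9900i → escape time 3
(row=3, col=4): c = 0.5500 + -0.9900i → escape time 2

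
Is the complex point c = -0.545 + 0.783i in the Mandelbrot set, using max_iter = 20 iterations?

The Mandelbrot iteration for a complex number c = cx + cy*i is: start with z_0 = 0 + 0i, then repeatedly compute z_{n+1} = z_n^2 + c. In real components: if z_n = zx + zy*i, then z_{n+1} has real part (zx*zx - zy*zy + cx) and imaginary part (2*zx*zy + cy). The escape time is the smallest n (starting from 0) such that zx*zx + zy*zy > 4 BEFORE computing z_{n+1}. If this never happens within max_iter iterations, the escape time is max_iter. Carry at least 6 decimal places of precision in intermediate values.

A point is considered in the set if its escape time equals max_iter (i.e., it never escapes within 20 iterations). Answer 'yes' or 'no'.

z_0 = 0 + 0i, c = -0.5450 + 0.7830i
Iter 1: z = -0.5450 + 0.7830i, |z|^2 = 0.9101
Iter 2: z = -0.8611 + -0.0705i, |z|^2 = 0.7464
Iter 3: z = 0.1915 + 0.9044i, |z|^2 = 0.8545
Iter 4: z = -1.3262 + 1.1293i, |z|^2 = 3.0342
Iter 5: z = -0.0615 + -2.2124i, |z|^2 = 4.8984
Escaped at iteration 5

Answer: no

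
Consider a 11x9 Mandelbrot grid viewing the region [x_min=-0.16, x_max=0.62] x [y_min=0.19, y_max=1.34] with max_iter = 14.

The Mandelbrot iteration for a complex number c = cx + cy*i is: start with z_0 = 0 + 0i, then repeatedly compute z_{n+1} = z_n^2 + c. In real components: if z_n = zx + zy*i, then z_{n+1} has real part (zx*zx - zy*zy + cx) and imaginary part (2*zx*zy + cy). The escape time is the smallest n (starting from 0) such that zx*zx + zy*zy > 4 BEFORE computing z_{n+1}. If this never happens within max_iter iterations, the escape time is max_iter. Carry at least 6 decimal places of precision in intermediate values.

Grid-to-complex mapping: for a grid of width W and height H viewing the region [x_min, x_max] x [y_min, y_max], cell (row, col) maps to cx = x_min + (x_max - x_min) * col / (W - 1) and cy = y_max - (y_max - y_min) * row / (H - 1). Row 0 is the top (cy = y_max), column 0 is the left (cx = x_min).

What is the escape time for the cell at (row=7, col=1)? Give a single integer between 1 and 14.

Answer: 14

Derivation:
z_0 = 0 + 0i, c = -0.0820 + 0.3337i
Iter 1: z = -0.0820 + 0.3337i, |z|^2 = 0.1181
Iter 2: z = -0.1867 + 0.2790i, |z|^2 = 0.1127
Iter 3: z = -0.1250 + 0.2296i, |z|^2 = 0.0683
Iter 4: z = -0.1191 + 0.2764i, |z|^2 = 0.0906
Iter 5: z = -0.1442 + 0.2679i, |z|^2 = 0.0926
Iter 6: z = -0.1330 + 0.2565i, |z|^2 = 0.0835
Iter 7: z = -0.1301 + 0.2655i, |z|^2 = 0.0874
Iter 8: z = -0.1356 + 0.2647i, |z|^2 = 0.0884
Iter 9: z = -0.1337 + 0.2620i, |z|^2 = 0.0865
Iter 10: z = -0.1328 + 0.2637i, |z|^2 = 0.0872
Iter 11: z = -0.1339 + 0.2637i, |z|^2 = 0.0875
Iter 12: z = -0.1336 + 0.2631i, |z|^2 = 0.0871
Iter 13: z = -0.1334 + 0.2634i, |z|^2 = 0.0872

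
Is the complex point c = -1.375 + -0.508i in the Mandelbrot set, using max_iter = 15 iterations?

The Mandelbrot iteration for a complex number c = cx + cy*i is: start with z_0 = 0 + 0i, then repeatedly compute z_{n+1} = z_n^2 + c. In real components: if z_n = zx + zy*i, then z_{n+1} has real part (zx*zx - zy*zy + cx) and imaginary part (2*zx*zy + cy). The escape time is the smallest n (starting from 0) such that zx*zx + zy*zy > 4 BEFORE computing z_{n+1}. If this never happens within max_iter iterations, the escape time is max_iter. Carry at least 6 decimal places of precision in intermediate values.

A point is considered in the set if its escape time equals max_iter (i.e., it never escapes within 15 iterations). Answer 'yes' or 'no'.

Answer: no

Derivation:
z_0 = 0 + 0i, c = -1.3750 + -0.5080i
Iter 1: z = -1.3750 + -0.5080i, |z|^2 = 2.1487
Iter 2: z = 0.2576 + 0.8890i, |z|^2 = 0.8567
Iter 3: z = -2.0990 + -0.0501i, |z|^2 = 4.4082
Escaped at iteration 3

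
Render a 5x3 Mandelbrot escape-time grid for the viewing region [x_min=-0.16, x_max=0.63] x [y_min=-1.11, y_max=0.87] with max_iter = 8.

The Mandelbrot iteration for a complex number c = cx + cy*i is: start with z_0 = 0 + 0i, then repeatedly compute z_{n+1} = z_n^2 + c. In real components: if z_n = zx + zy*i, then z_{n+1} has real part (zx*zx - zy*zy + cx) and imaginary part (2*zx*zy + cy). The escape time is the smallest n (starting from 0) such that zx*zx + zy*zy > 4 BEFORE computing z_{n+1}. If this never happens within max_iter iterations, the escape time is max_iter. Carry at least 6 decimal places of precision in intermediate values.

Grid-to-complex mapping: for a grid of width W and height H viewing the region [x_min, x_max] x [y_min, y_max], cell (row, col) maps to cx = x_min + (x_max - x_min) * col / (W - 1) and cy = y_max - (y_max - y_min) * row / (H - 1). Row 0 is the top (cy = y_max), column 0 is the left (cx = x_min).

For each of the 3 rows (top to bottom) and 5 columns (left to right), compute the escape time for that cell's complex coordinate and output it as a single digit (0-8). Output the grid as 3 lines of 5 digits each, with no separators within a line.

(row=0, col=0): c = -0.1600 + 0.8700i → escape time 8
(row=0, col=1): c = 0.0375 + 0.8700i → escape time 8
(row=0, col=2): c = 0.2350 + 0.8700i → escape time 4
(row=0, col=3): c = 0.4325 + 0.8700i → escape time 3
(row=0, col=4): c = 0.6300 + 0.8700i → escape time 3
(row=1, col=0): c = -0.1600 + -0.1200i → escape time 8
(row=1, col=1): c = 0.0375 + -0.1200i → escape time 8
(row=1, col=2): c = 0.2350 + -0.1200i → escape time 8
(row=1, col=3): c = 0.4325 + -0.1200i → escape time 7
(row=1, col=4): c = 0.6300 + -0.1200i → escape time 4
(row=2, col=0): c = -0.1600 + -1.1100i → escape time 8
(row=2, col=1): c = 0.0375 + -1.1100i → escape time 4
(row=2, col=2): c = 0.2350 + -1.1100i → escape time 3
(row=2, col=3): c = 0.4325 + -1.1100i → escape time 2
(row=2, col=4): c = 0.6300 + -1.1100i → escape time 2

Answer: 88433
88874
84322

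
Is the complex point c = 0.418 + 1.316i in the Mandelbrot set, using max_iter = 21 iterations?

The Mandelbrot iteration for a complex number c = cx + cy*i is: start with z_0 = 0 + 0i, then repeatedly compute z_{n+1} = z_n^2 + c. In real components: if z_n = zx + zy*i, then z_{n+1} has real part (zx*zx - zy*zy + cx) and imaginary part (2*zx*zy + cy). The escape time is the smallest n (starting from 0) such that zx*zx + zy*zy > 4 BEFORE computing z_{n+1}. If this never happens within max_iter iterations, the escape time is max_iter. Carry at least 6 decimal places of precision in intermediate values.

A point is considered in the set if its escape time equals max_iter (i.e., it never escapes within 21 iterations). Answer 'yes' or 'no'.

Answer: no

Derivation:
z_0 = 0 + 0i, c = 0.4180 + 1.3160i
Iter 1: z = 0.4180 + 1.3160i, |z|^2 = 1.9066
Iter 2: z = -1.1391 + 2.4162i, |z|^2 = 7.1355
Escaped at iteration 2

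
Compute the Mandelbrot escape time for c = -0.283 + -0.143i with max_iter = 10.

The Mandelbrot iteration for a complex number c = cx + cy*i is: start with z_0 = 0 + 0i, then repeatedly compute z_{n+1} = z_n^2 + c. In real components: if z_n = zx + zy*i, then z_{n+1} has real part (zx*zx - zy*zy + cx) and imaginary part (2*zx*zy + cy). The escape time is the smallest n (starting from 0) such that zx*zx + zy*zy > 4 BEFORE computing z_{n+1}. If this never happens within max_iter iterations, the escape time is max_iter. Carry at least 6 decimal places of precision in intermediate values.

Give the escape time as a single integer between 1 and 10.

z_0 = 0 + 0i, c = -0.2830 + -0.1430i
Iter 1: z = -0.2830 + -0.1430i, |z|^2 = 0.1005
Iter 2: z = -0.2234 + -0.0621i, |z|^2 = 0.0537
Iter 3: z = -0.2370 + -0.1153i, |z|^2 = 0.0694
Iter 4: z = -0.2401 + -0.0884i, |z|^2 = 0.0655
Iter 5: z = -0.2331 + -0.1006i, |z|^2 = 0.0645
Iter 6: z = -0.2388 + -0.0961i, |z|^2 = 0.0662
Iter 7: z = -0.2352 + -0.0971i, |z|^2 = 0.0648
Iter 8: z = -0.2371 + -0.0973i, |z|^2 = 0.0657
Iter 9: z = -0.2363 + -0.0969i, |z|^2 = 0.0652

Answer: 10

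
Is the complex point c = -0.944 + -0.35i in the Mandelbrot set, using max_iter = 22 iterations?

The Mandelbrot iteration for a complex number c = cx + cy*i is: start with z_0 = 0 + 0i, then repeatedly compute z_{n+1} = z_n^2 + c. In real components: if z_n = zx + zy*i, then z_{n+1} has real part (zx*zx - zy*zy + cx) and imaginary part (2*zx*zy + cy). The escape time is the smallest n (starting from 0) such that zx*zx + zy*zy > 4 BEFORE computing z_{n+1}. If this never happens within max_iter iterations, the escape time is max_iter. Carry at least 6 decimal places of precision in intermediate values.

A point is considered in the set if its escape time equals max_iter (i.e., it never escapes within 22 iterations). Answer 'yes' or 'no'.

z_0 = 0 + 0i, c = -0.9440 + -0.3500i
Iter 1: z = -0.9440 + -0.3500i, |z|^2 = 1.0136
Iter 2: z = -0.1754 + 0.3108i, |z|^2 = 0.1273
Iter 3: z = -1.0098 + -0.4590i, |z|^2 = 1.2305
Iter 4: z = -0.1349 + 0.5770i, |z|^2 = 0.3512
Iter 5: z = -1.2588 + -0.5057i, |z|^2 = 1.8403
Iter 6: z = 0.3848 + 0.9231i, |z|^2 = 1.0002
Iter 7: z = -1.6480 + 0.3605i, |z|^2 = 2.8460
Iter 8: z = 1.6421 + -1.5381i, |z|^2 = 5.0625
Escaped at iteration 8

Answer: no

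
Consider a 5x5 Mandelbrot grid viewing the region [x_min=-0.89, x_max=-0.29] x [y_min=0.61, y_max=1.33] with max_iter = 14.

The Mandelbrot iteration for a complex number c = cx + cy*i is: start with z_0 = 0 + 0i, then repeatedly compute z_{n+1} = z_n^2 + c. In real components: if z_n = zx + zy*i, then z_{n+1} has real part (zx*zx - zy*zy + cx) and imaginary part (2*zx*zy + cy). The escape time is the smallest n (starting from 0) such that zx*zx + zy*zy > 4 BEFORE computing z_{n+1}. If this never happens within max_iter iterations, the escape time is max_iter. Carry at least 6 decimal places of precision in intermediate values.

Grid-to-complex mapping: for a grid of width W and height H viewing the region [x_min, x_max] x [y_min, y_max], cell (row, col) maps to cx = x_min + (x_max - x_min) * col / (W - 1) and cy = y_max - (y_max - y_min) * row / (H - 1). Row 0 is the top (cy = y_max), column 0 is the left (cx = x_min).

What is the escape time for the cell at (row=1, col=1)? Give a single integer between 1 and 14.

Answer: 3

Derivation:
z_0 = 0 + 0i, c = -0.7400 + 1.1500i
Iter 1: z = -0.7400 + 1.1500i, |z|^2 = 1.8701
Iter 2: z = -1.5149 + -0.5520i, |z|^2 = 2.5996
Iter 3: z = 1.2502 + 2.8224i, |z|^2 = 9.5293
Escaped at iteration 3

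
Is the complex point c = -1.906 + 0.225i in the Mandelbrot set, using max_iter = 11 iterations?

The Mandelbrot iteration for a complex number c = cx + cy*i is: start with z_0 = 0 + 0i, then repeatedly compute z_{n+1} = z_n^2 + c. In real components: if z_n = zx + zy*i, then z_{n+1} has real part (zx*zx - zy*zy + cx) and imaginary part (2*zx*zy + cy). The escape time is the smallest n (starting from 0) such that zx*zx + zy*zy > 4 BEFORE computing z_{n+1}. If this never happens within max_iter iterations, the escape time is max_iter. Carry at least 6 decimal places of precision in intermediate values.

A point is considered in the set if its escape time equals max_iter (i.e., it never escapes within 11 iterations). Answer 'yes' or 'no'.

z_0 = 0 + 0i, c = -1.9060 + 0.2250i
Iter 1: z = -1.9060 + 0.2250i, |z|^2 = 3.6835
Iter 2: z = 1.6762 + -0.6327i, |z|^2 = 3.2100
Iter 3: z = 0.5034 + -1.8961i, |z|^2 = 3.8485
Iter 4: z = -5.2477 + -1.6839i, |z|^2 = 30.3740
Escaped at iteration 4

Answer: no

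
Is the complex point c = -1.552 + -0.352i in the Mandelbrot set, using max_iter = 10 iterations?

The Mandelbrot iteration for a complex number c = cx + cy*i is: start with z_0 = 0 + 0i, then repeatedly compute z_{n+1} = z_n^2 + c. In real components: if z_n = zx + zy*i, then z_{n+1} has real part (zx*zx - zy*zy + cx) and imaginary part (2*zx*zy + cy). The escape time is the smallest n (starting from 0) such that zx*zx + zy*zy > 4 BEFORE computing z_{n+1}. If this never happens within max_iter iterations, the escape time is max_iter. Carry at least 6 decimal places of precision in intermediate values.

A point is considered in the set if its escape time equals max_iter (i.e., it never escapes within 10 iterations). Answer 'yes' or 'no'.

Answer: no

Derivation:
z_0 = 0 + 0i, c = -1.5520 + -0.3520i
Iter 1: z = -1.5520 + -0.3520i, |z|^2 = 2.5326
Iter 2: z = 0.7328 + 0.7406i, |z|^2 = 1.0855
Iter 3: z = -1.5635 + 0.7334i, |z|^2 = 2.9825
Iter 4: z = 0.3546 + -2.6455i, |z|^2 = 7.1242
Escaped at iteration 4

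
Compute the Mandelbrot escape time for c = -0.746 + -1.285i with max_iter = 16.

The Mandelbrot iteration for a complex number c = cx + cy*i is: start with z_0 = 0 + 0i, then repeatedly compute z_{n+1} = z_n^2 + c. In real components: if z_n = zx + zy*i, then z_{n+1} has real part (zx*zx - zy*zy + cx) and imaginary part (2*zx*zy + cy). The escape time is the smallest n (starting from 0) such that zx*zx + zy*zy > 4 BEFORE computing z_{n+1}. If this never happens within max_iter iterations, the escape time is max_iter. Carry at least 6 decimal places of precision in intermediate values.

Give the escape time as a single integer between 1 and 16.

Answer: 3

Derivation:
z_0 = 0 + 0i, c = -0.7460 + -1.2850i
Iter 1: z = -0.7460 + -1.2850i, |z|^2 = 2.2077
Iter 2: z = -1.8407 + 0.6322i, |z|^2 = 3.7879
Iter 3: z = 2.2425 + -3.6125i, |z|^2 = 18.0788
Escaped at iteration 3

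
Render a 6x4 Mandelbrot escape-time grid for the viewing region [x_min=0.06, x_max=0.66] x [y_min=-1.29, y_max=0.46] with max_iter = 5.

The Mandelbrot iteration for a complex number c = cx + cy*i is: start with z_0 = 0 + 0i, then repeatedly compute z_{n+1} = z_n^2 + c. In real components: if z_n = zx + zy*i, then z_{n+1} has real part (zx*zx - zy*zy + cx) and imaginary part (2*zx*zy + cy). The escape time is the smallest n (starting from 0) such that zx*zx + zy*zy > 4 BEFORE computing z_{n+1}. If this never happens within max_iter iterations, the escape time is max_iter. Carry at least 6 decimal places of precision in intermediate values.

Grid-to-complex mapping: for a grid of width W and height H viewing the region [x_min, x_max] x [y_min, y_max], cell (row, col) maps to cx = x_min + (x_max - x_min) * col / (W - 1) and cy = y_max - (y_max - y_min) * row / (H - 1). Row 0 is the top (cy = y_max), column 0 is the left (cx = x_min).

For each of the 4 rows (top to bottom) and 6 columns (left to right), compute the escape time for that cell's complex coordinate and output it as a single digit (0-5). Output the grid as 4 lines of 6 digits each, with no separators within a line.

(row=0, col=0): c = 0.0600 + 0.4600i → escape time 5
(row=0, col=1): c = 0.1800 + 0.4600i → escape time 5
(row=0, col=2): c = 0.3000 + 0.4600i → escape time 5
(row=0, col=3): c = 0.4200 + 0.4600i → escape time 5
(row=0, col=4): c = 0.5400 + 0.4600i → escape time 4
(row=0, col=5): c = 0.6600 + 0.4600i → escape time 3
(row=1, col=0): c = 0.0600 + -0.1233i → escape time 5
(row=1, col=1): c = 0.1800 + -0.1233i → escape time 5
(row=1, col=2): c = 0.3000 + -0.1233i → escape time 5
(row=1, col=3): c = 0.4200 + -0.1233i → escape time 5
(row=1, col=4): c = 0.5400 + -0.1233i → escape time 4
(row=1, col=5): c = 0.6600 + -0.1233i → escape time 4
(row=2, col=0): c = 0.0600 + -0.7067i → escape time 5
(row=2, col=1): c = 0.1800 + -0.7067i → escape time 5
(row=2, col=2): c = 0.3000 + -0.7067i → escape time 5
(row=2, col=3): c = 0.4200 + -0.7067i → escape time 4
(row=2, col=4): c = 0.5400 + -0.7067i → escape time 3
(row=2, col=5): c = 0.6600 + -0.7067i → escape time 3
(row=3, col=0): c = 0.0600 + -1.2900i → escape time 2
(row=3, col=1): c = 0.1800 + -1.2900i → escape time 2
(row=3, col=2): c = 0.3000 + -1.2900i → escape time 2
(row=3, col=3): c = 0.4200 + -1.2900i → escape time 2
(row=3, col=4): c = 0.5400 + -1.2900i → escape time 2
(row=3, col=5): c = 0.6600 + -1.2900i → escape time 2

Answer: 555543
555544
555433
222222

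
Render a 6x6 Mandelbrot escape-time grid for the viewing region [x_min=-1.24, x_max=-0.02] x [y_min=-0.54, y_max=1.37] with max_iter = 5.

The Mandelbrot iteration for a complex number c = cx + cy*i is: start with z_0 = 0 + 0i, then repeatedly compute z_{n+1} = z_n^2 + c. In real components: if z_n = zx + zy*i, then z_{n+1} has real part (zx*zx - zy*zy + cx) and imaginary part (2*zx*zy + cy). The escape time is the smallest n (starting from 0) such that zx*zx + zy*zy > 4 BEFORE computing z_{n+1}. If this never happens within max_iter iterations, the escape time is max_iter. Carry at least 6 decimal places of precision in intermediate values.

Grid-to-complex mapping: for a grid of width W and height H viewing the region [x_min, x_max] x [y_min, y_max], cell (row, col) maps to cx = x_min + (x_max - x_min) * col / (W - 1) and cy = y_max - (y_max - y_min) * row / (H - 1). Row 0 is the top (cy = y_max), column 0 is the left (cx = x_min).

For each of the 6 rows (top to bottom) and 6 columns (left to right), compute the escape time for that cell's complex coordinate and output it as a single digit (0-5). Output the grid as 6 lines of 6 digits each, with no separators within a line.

(row=0, col=0): c = -1.2400 + 1.3700i → escape time 2
(row=0, col=1): c = -0.9960 + 1.3700i → escape time 2
(row=0, col=2): c = -0.7520 + 1.3700i → escape time 2
(row=0, col=3): c = -0.5080 + 1.3700i → escape time 2
(row=0, col=4): c = -0.2640 + 1.3700i → escape time 2
(row=0, col=5): c = -0.0200 + 1.3700i → escape time 2
(row=1, col=0): c = -1.2400 + 0.9880i → escape time 3
(row=1, col=1): c = -0.9960 + 0.9880i → escape time 3
(row=1, col=2): c = -0.7520 + 0.9880i → escape time 3
(row=1, col=3): c = -0.5080 + 0.9880i → escape time 4
(row=1, col=4): c = -0.2640 + 0.9880i → escape time 5
(row=1, col=5): c = -0.0200 + 0.9880i → escape time 5
(row=2, col=0): c = -1.2400 + 0.6060i → escape time 3
(row=2, col=1): c = -0.9960 + 0.6060i → escape time 4
(row=2, col=2): c = -0.7520 + 0.6060i → escape time 5
(row=2, col=3): c = -0.5080 + 0.6060i → escape time 5
(row=2, col=4): c = -0.2640 + 0.6060i → escape time 5
(row=2, col=5): c = -0.0200 + 0.6060i → escape time 5
(row=3, col=0): c = -1.2400 + 0.2240i → escape time 5
(row=3, col=1): c = -0.9960 + 0.2240i → escape time 5
(row=3, col=2): c = -0.7520 + 0.2240i → escape time 5
(row=3, col=3): c = -0.5080 + 0.2240i → escape time 5
(row=3, col=4): c = -0.2640 + 0.2240i → escape time 5
(row=3, col=5): c = -0.0200 + 0.2240i → escape time 5
(row=4, col=0): c = -1.2400 + -0.1580i → escape time 5
(row=4, col=1): c = -0.9960 + -0.1580i → escape time 5
(row=4, col=2): c = -0.7520 + -0.1580i → escape time 5
(row=4, col=3): c = -0.5080 + -0.1580i → escape time 5
(row=4, col=4): c = -0.2640 + -0.1580i → escape time 5
(row=4, col=5): c = -0.0200 + -0.1580i → escape time 5
(row=5, col=0): c = -1.2400 + -0.5400i → escape time 4
(row=5, col=1): c = -0.9960 + -0.5400i → escape time 5
(row=5, col=2): c = -0.7520 + -0.5400i → escape time 5
(row=5, col=3): c = -0.5080 + -0.5400i → escape time 5
(row=5, col=4): c = -0.2640 + -0.5400i → escape time 5
(row=5, col=5): c = -0.0200 + -0.5400i → escape time 5

Answer: 222222
333455
345555
555555
555555
455555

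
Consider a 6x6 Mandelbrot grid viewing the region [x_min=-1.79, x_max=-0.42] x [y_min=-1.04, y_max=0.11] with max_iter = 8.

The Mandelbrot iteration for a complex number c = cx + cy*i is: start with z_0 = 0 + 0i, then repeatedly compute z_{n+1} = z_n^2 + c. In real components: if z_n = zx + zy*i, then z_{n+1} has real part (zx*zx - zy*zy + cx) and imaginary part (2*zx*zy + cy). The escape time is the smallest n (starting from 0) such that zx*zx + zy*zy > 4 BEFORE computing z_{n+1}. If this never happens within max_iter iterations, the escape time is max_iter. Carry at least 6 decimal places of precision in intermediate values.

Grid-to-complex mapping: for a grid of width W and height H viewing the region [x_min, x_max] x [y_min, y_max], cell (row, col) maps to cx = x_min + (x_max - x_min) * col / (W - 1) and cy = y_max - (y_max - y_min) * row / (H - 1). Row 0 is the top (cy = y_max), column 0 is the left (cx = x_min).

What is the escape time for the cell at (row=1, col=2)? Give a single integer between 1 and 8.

Answer: 8

Derivation:
z_0 = 0 + 0i, c = -1.2420 + -0.1200i
Iter 1: z = -1.2420 + -0.1200i, |z|^2 = 1.5570
Iter 2: z = 0.2862 + 0.1781i, |z|^2 = 0.1136
Iter 3: z = -1.1918 + -0.0181i, |z|^2 = 1.4208
Iter 4: z = 0.1781 + -0.0769i, |z|^2 = 0.0376
Iter 5: z = -1.2162 + -0.1474i, |z|^2 = 1.5008
Iter 6: z = 0.2154 + 0.2385i, |z|^2 = 0.1033
Iter 7: z = -1.2525 + -0.0172i, |z|^2 = 1.5691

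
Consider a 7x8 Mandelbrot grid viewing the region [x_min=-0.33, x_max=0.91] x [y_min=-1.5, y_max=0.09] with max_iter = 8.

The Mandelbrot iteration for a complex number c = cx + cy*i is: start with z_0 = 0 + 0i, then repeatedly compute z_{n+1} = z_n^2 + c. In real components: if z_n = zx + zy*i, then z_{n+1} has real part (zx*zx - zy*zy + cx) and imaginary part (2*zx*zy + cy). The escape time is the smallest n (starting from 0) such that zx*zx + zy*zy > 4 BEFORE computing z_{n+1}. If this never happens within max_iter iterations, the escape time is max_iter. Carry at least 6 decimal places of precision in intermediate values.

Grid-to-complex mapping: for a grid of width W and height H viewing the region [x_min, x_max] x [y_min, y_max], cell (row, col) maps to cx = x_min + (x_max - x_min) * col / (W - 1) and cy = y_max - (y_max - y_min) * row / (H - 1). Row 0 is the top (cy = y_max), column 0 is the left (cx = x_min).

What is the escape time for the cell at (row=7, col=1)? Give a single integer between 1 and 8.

z_0 = 0 + 0i, c = -0.1233 + -1.5000i
Iter 1: z = -0.1233 + -1.5000i, |z|^2 = 2.2652
Iter 2: z = -2.3581 + -1.1300i, |z|^2 = 6.8376
Escaped at iteration 2

Answer: 2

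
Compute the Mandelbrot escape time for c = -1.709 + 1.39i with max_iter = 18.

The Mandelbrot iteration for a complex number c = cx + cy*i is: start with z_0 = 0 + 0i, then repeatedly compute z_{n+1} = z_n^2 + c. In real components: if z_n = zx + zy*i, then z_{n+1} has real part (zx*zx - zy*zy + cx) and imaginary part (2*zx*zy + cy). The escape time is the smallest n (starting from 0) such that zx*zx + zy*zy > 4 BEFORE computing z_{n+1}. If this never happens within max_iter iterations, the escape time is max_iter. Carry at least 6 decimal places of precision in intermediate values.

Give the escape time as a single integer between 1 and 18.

Answer: 1

Derivation:
z_0 = 0 + 0i, c = -1.7090 + 1.3900i
Iter 1: z = -1.7090 + 1.3900i, |z|^2 = 4.8528
Escaped at iteration 1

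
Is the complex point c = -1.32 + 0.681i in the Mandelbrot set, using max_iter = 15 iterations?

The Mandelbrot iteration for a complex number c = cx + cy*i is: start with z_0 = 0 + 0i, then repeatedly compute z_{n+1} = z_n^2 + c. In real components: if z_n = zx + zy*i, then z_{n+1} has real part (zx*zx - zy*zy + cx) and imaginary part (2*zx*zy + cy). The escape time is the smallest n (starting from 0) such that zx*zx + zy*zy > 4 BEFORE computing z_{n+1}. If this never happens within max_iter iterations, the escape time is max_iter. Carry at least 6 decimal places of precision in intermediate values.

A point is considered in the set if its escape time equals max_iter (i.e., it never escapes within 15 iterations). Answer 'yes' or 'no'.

z_0 = 0 + 0i, c = -1.3200 + 0.6810i
Iter 1: z = -1.3200 + 0.6810i, |z|^2 = 2.2062
Iter 2: z = -0.0414 + -1.1168i, |z|^2 = 1.2490
Iter 3: z = -2.5656 + 0.7734i, |z|^2 = 7.1805
Escaped at iteration 3

Answer: no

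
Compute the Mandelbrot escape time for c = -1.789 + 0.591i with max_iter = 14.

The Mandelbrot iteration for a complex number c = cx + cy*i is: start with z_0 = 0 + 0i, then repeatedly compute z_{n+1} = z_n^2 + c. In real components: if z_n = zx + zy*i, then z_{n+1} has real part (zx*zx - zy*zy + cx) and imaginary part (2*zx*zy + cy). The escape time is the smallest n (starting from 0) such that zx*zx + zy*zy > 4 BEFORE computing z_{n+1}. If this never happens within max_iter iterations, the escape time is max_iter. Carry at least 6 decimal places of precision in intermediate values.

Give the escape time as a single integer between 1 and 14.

Answer: 3

Derivation:
z_0 = 0 + 0i, c = -1.7890 + 0.5910i
Iter 1: z = -1.7890 + 0.5910i, |z|^2 = 3.5498
Iter 2: z = 1.0622 + -1.5236i, |z|^2 = 3.4497
Iter 3: z = -2.9820 + -2.6459i, |z|^2 = 15.8928
Escaped at iteration 3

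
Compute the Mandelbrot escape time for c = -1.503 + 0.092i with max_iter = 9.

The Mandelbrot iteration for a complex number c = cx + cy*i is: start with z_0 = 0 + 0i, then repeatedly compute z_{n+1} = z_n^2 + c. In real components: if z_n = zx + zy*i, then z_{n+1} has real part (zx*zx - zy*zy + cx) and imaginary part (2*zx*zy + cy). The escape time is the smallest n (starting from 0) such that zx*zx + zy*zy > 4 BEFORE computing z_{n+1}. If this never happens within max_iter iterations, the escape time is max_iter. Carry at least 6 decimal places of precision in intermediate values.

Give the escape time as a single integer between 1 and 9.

Answer: 7

Derivation:
z_0 = 0 + 0i, c = -1.5030 + 0.0920i
Iter 1: z = -1.5030 + 0.0920i, |z|^2 = 2.2675
Iter 2: z = 0.7475 + -0.1846i, |z|^2 = 0.5929
Iter 3: z = -0.9782 + -0.1839i, |z|^2 = 0.9908
Iter 4: z = -0.5799 + 0.4518i, |z|^2 = 0.5404
Iter 5: z = -1.3709 + -0.4320i, |z|^2 = 2.0660
Iter 6: z = 0.1897 + 1.2765i, |z|^2 = 1.6655
Iter 7: z = -3.0965 + 0.5763i, |z|^2 = 9.9206
Escaped at iteration 7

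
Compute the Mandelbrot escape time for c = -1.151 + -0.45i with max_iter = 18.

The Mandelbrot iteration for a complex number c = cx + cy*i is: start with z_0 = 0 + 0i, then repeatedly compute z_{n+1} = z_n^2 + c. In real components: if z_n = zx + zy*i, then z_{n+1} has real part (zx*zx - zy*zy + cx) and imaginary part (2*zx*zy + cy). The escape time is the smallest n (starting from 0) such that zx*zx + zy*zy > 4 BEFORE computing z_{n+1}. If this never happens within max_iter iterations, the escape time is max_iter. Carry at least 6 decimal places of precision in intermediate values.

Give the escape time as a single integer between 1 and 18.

Answer: 6

Derivation:
z_0 = 0 + 0i, c = -1.1510 + -0.4500i
Iter 1: z = -1.1510 + -0.4500i, |z|^2 = 1.5273
Iter 2: z = -0.0287 + 0.5859i, |z|^2 = 0.3441
Iter 3: z = -1.4935 + -0.4836i, |z|^2 = 2.4643
Iter 4: z = 0.8455 + 0.9946i, |z|^2 = 1.7040
Iter 5: z = -1.4253 + 1.2318i, |z|^2 = 3.5487
Iter 6: z = -0.6370 + -3.9613i, |z|^2 = 16.0978
Escaped at iteration 6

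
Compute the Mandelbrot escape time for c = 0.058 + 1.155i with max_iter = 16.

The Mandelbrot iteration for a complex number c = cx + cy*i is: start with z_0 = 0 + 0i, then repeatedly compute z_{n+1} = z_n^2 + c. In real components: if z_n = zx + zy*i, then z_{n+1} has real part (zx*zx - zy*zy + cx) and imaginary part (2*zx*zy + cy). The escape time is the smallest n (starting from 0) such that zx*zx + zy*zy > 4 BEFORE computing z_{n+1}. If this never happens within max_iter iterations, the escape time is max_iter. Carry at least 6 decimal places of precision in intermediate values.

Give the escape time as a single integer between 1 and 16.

Answer: 3

Derivation:
z_0 = 0 + 0i, c = 0.0580 + 1.1550i
Iter 1: z = 0.0580 + 1.1550i, |z|^2 = 1.3374
Iter 2: z = -1.2727 + 1.2890i, |z|^2 = 3.2811
Iter 3: z = 0.0162 + -2.1259i, |z|^2 = 4.5196
Escaped at iteration 3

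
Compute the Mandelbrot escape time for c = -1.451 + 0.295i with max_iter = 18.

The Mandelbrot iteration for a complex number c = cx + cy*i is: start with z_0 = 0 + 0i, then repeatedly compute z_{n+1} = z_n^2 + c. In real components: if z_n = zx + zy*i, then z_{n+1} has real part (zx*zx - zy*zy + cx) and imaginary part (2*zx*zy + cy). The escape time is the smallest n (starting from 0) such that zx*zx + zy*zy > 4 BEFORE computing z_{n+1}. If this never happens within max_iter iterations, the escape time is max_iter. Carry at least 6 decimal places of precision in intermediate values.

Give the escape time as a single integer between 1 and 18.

z_0 = 0 + 0i, c = -1.4510 + 0.2950i
Iter 1: z = -1.4510 + 0.2950i, |z|^2 = 2.1924
Iter 2: z = 0.5674 + -0.5611i, |z|^2 = 0.6367
Iter 3: z = -1.4439 + -0.3417i, |z|^2 = 2.2016
Iter 4: z = 0.5171 + 1.2818i, |z|^2 = 1.9103
Iter 5: z = -2.8265 + 1.6206i, |z|^2 = 10.6155
Escaped at iteration 5

Answer: 5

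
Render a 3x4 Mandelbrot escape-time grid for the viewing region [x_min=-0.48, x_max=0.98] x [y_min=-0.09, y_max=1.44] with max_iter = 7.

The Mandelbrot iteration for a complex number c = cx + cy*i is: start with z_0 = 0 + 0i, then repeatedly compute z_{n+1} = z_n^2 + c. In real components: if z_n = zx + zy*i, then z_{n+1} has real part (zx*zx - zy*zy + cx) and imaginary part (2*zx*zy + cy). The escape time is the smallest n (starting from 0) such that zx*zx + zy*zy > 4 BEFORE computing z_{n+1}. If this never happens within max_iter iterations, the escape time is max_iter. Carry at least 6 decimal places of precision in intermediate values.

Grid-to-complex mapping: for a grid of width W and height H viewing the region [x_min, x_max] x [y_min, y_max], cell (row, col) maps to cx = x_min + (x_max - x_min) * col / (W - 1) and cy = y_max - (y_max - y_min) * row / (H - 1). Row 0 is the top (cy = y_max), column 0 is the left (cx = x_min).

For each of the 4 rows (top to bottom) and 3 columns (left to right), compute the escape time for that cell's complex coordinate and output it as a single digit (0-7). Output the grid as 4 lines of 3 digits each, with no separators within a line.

(row=0, col=0): c = -0.4800 + 1.4400i → escape time 2
(row=0, col=1): c = 0.2500 + 1.4400i → escape time 2
(row=0, col=2): c = 0.9800 + 1.4400i → escape time 2
(row=1, col=0): c = -0.4800 + 0.9300i → escape time 4
(row=1, col=1): c = 0.2500 + 0.9300i → escape time 4
(row=1, col=2): c = 0.9800 + 0.9300i → escape time 2
(row=2, col=0): c = -0.4800 + 0.4200i → escape time 7
(row=2, col=1): c = 0.2500 + 0.4200i → escape time 7
(row=2, col=2): c = 0.9800 + 0.4200i → escape time 2
(row=3, col=0): c = -0.4800 + -0.0900i → escape time 7
(row=3, col=1): c = 0.2500 + -0.0900i → escape time 7
(row=3, col=2): c = 0.9800 + -0.0900i → escape time 3

Answer: 222
442
772
773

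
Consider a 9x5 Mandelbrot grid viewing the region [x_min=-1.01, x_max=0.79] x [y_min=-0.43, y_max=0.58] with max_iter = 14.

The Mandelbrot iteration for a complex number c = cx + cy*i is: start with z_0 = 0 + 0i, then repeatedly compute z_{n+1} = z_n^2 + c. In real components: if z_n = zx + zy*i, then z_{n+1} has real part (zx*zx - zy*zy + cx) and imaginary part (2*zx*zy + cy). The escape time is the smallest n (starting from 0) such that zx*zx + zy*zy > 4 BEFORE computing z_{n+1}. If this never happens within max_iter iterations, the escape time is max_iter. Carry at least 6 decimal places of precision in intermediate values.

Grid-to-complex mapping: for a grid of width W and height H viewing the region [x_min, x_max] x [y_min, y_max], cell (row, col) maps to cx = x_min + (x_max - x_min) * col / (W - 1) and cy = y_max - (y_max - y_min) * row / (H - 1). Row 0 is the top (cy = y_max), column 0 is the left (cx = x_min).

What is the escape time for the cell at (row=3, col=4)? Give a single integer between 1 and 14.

Answer: 14

Derivation:
z_0 = 0 + 0i, c = -0.1100 + -0.1775i
Iter 1: z = -0.1100 + -0.1775i, |z|^2 = 0.0436
Iter 2: z = -0.1294 + -0.1385i, |z|^2 = 0.0359
Iter 3: z = -0.1124 + -0.1417i, |z|^2 = 0.0327
Iter 4: z = -0.1174 + -0.1456i, |z|^2 = 0.0350
Iter 5: z = -0.1174 + -0.1433i, |z|^2 = 0.0343
Iter 6: z = -0.1167 + -0.1438i, |z|^2 = 0.0343
Iter 7: z = -0.1171 + -0.1439i, |z|^2 = 0.0344
Iter 8: z = -0.1170 + -0.1438i, |z|^2 = 0.0344
Iter 9: z = -0.1170 + -0.1438i, |z|^2 = 0.0344
Iter 10: z = -0.1170 + -0.1438i, |z|^2 = 0.0344
Iter 11: z = -0.1170 + -0.1438i, |z|^2 = 0.0344
Iter 12: z = -0.1170 + -0.1438i, |z|^2 = 0.0344
Iter 13: z = -0.1170 + -0.1438i, |z|^2 = 0.0344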